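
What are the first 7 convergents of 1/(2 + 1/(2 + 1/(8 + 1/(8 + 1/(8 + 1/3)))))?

0/1, 1/2, 2/5, 17/42, 138/341, 1121/2770, 3501/8651

Using the convergent recurrence p_i = a_i*p_{i-1} + p_{i-2}, q_i = a_i*q_{i-1} + q_{i-2} with p_{-2}=0, p_{-1}=1, q_{-2}=1, q_{-1}=0:
  i=0: a_0=0, p_0 = 0*1 + 0 = 0, q_0 = 0*0 + 1 = 1.
  i=1: a_1=2, p_1 = 2*0 + 1 = 1, q_1 = 2*1 + 0 = 2.
  i=2: a_2=2, p_2 = 2*1 + 0 = 2, q_2 = 2*2 + 1 = 5.
  i=3: a_3=8, p_3 = 8*2 + 1 = 17, q_3 = 8*5 + 2 = 42.
  i=4: a_4=8, p_4 = 8*17 + 2 = 138, q_4 = 8*42 + 5 = 341.
  i=5: a_5=8, p_5 = 8*138 + 17 = 1121, q_5 = 8*341 + 42 = 2770.
  i=6: a_6=3, p_6 = 3*1121 + 138 = 3501, q_6 = 3*2770 + 341 = 8651.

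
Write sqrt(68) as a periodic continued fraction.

Write x_i = (sqrt(68) + m_i)/d_i with (m_0, d_0) = (0, 1). a_0 = floor(sqrt(68)) = 8, since 8^2 = 64 <= 68 < 81 = 9^2.
Iterate m_{i+1} = d_i*a_i - m_i, d_{i+1} = (68 - m_{i+1}^2)/d_i, a_{i+1} = floor((a_0 + m_{i+1})/d_{i+1}):
  m_1 = 1*8 - 0 = 8, d_1 = (68 - 8^2)/1 = 4/1 = 4, a_1 = floor((8 + 8)/4) = 4.
  m_2 = 4*4 - 8 = 8, d_2 = (68 - 8^2)/4 = 4/4 = 1, a_2 = floor((8 + 8)/1) = 16.
  m_3 = 1*16 - 8 = 8, d_3 = (68 - 8^2)/1 = 4/1 = 4: (m_3, d_3) = (m_1, d_1) = (8, 4), so from here the quotients repeat a_1, a_2; the period length is 2.
Hence the expansion of sqrt(68) is a_0 = 8 followed by the repeating block 4, 16 (period 2).

[8; (4, 16)]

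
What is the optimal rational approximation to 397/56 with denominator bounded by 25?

Expand x = 397/56 as a continued fraction with the Euclidean algorithm:
  397 = 7*56 + 5, so a_0 = 7.
  56 = 11*5 + 1, so a_1 = 11.
  5 = 5*1 + 0, so a_2 = 5.
so x = [7; 11, 5].
Convergents (p_i = a_i*p_{i-1} + p_{i-2}, q_i = a_i*q_{i-1} + q_{i-2} with p_{-2}=0, p_{-1}=1, q_{-2}=1, q_{-1}=0), until the denominator exceeds 25:
  i=0: a_0=7, p_0 = 7*1 + 0 = 7, q_0 = 7*0 + 1 = 1.
  i=1: a_1=11, p_1 = 11*7 + 1 = 78, q_1 = 11*1 + 0 = 11.
  i=2: a_2=5, p_2 = 5*78 + 7 = 397, q_2 = 5*11 + 1 = 56.
q_2 = 56 > 25, so the last convergent with denominator <= 25 is p_1/q_1 = 78/11.
The closest fraction with denominator <= 25 is either p_1/q_1 or the intermediate fraction (k*p_1 + p_0)/(k*q_1 + q_0) with the largest k >= 1 whose denominator stays <= 25; these approach x as k grows, and every other convergent or intermediate fraction in range is farther away.
Largest k: floor((25 - q_0)/q_1) = floor((25 - 1)/11) = 2.
That gives (2*78 + 7)/(2*11 + 1) = 163/23.
Compare the errors: |x - 78/11| = |397*11 - 78*56|/(56*11) = 1/616, and |x - 163/23| = |397*23 - 163*56|/(56*23) = 3/1288.
Cross-multiplying, 1*1288 = 1288 < 1848 = 3*616, so 1/616 is smaller: the convergent 78/11 is closer to x than 163/23.

78/11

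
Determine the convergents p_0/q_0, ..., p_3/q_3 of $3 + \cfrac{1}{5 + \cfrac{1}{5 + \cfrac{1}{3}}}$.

Using the convergent recurrence p_i = a_i*p_{i-1} + p_{i-2}, q_i = a_i*q_{i-1} + q_{i-2} with p_{-2}=0, p_{-1}=1, q_{-2}=1, q_{-1}=0:
  i=0: a_0=3, p_0 = 3*1 + 0 = 3, q_0 = 3*0 + 1 = 1.
  i=1: a_1=5, p_1 = 5*3 + 1 = 16, q_1 = 5*1 + 0 = 5.
  i=2: a_2=5, p_2 = 5*16 + 3 = 83, q_2 = 5*5 + 1 = 26.
  i=3: a_3=3, p_3 = 3*83 + 16 = 265, q_3 = 3*26 + 5 = 83.

3/1, 16/5, 83/26, 265/83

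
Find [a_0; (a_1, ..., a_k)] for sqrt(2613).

[51; (8, 1, 1, 25, 34, 25, 1, 1, 8, 102)]

Write x_i = (sqrt(2613) + m_i)/d_i with (m_0, d_0) = (0, 1). a_0 = floor(sqrt(2613)) = 51, since 51^2 = 2601 <= 2613 < 2704 = 52^2.
Iterate m_{i+1} = d_i*a_i - m_i, d_{i+1} = (2613 - m_{i+1}^2)/d_i, a_{i+1} = floor((a_0 + m_{i+1})/d_{i+1}):
  m_1 = 1*51 - 0 = 51, d_1 = (2613 - 51^2)/1 = 12/1 = 12, a_1 = floor((51 + 51)/12) = 8.
  m_2 = 12*8 - 51 = 45, d_2 = (2613 - 45^2)/12 = 588/12 = 49, a_2 = floor((51 + 45)/49) = 1.
  m_3 = 49*1 - 45 = 4, d_3 = (2613 - 4^2)/49 = 2597/49 = 53, a_3 = floor((51 + 4)/53) = 1.
  m_4 = 53*1 - 4 = 49, d_4 = (2613 - 49^2)/53 = 212/53 = 4, a_4 = floor((51 + 49)/4) = 25.
  m_5 = 4*25 - 49 = 51, d_5 = (2613 - 51^2)/4 = 12/4 = 3, a_5 = floor((51 + 51)/3) = 34.
  m_6 = 3*34 - 51 = 51, d_6 = (2613 - 51^2)/3 = 12/3 = 4, a_6 = floor((51 + 51)/4) = 25.
  m_7 = 4*25 - 51 = 49, d_7 = (2613 - 49^2)/4 = 212/4 = 53, a_7 = floor((51 + 49)/53) = 1.
  m_8 = 53*1 - 49 = 4, d_8 = (2613 - 4^2)/53 = 2597/53 = 49, a_8 = floor((51 + 4)/49) = 1.
  m_9 = 49*1 - 4 = 45, d_9 = (2613 - 45^2)/49 = 588/49 = 12, a_9 = floor((51 + 45)/12) = 8.
  m_10 = 12*8 - 45 = 51, d_10 = (2613 - 51^2)/12 = 12/12 = 1, a_10 = floor((51 + 51)/1) = 102.
  m_11 = 1*102 - 51 = 51, d_11 = (2613 - 51^2)/1 = 12/1 = 12: (m_11, d_11) = (m_1, d_1) = (51, 12), so from here the quotients repeat a_1, ..., a_10; the period length is 10.
Hence the expansion of sqrt(2613) is a_0 = 51 followed by the repeating block 8, 1, 1, 25, 34, 25, 1, 1, 8, 102 (period 10).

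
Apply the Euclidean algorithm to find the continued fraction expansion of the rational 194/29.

[6; 1, 2, 4, 2]

Run the Euclidean algorithm on 194 and 29; the successive quotients are the partial quotients a_0, a_1, ... (each step inverts the fractional part left over by the previous one):
  194 = 6*29 + 20, so a_0 = 6.
  29 = 1*20 + 9, so a_1 = 1.
  20 = 2*9 + 2, so a_2 = 2.
  9 = 4*2 + 1, so a_3 = 4.
  2 = 2*1 + 0, so a_4 = 2.
The remainder reaches 0 after 5 divisions, so the expansion has 5 partial quotients, read off in order.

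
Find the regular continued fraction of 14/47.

Run the Euclidean algorithm on 14 and 47; the successive quotients are the partial quotients a_0, a_1, ... (each step inverts the fractional part left over by the previous one):
  14 = 0*47 + 14, so a_0 = 0.
  47 = 3*14 + 5, so a_1 = 3.
  14 = 2*5 + 4, so a_2 = 2.
  5 = 1*4 + 1, so a_3 = 1.
  4 = 4*1 + 0, so a_4 = 4.
The remainder reaches 0 after 5 divisions, so the expansion has 5 partial quotients, read off in order.

[0; 3, 2, 1, 4]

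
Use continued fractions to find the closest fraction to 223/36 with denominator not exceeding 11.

Expand x = 223/36 as a continued fraction with the Euclidean algorithm:
  223 = 6*36 + 7, so a_0 = 6.
  36 = 5*7 + 1, so a_1 = 5.
  7 = 7*1 + 0, so a_2 = 7.
so x = [6; 5, 7].
Convergents (p_i = a_i*p_{i-1} + p_{i-2}, q_i = a_i*q_{i-1} + q_{i-2} with p_{-2}=0, p_{-1}=1, q_{-2}=1, q_{-1}=0), until the denominator exceeds 11:
  i=0: a_0=6, p_0 = 6*1 + 0 = 6, q_0 = 6*0 + 1 = 1.
  i=1: a_1=5, p_1 = 5*6 + 1 = 31, q_1 = 5*1 + 0 = 5.
  i=2: a_2=7, p_2 = 7*31 + 6 = 223, q_2 = 7*5 + 1 = 36.
q_2 = 36 > 11, so the last convergent with denominator <= 11 is p_1/q_1 = 31/5.
The closest fraction with denominator <= 11 is either p_1/q_1 or the intermediate fraction (k*p_1 + p_0)/(k*q_1 + q_0) with the largest k >= 1 whose denominator stays <= 11; these approach x as k grows, and every other convergent or intermediate fraction in range is farther away.
Largest k: floor((11 - q_0)/q_1) = floor((11 - 1)/5) = 2.
That gives (2*31 + 6)/(2*5 + 1) = 68/11.
Compare the errors: |x - 31/5| = |223*5 - 31*36|/(36*5) = 1/180, and |x - 68/11| = |223*11 - 68*36|/(36*11) = 5/396.
Cross-multiplying, 1*396 = 396 < 900 = 5*180, so 1/180 is smaller: the convergent 31/5 is closer to x than 68/11.

31/5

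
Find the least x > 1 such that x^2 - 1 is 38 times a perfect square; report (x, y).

(x, y) = (37, 6)

First expand sqrt(38) as a continued fraction. With x_i = (sqrt(38) + m_i)/d_i and (m_0, d_0) = (0, 1): a_0 = floor(sqrt(38)) = 6, since 6^2 = 36 <= 38 < 49 = 7^2.
Iterate m_{i+1} = d_i*a_i - m_i, d_{i+1} = (38 - m_{i+1}^2)/d_i, a_{i+1} = floor((a_0 + m_{i+1})/d_{i+1}):
  m_1 = 1*6 - 0 = 6, d_1 = (38 - 6^2)/1 = 2/1 = 2, a_1 = floor((6 + 6)/2) = 6.
  m_2 = 2*6 - 6 = 6, d_2 = (38 - 6^2)/2 = 2/2 = 1, a_2 = floor((6 + 6)/1) = 12.
  m_3 = 1*12 - 6 = 6, d_3 = (38 - 6^2)/1 = 2/1 = 2: (m_3, d_3) = (m_1, d_1) = (6, 2), so from here the quotients repeat a_1, a_2; the period length is 2.
So sqrt(38) = [6; (6, 12)] with period length k = 2.
k is even, so the fundamental solution of x^2 - 38y^2 = 1 is (p_{k-1}, q_{k-1}) = (p_1, q_1); compute convergents through index 1.
Convergents (p_i = a_i*p_{i-1} + p_{i-2}, q_i = a_i*q_{i-1} + q_{i-2} with p_{-2}=0, p_{-1}=1, q_{-2}=1, q_{-1}=0):
  i=0: a_0=6, p_0 = 6*1 + 0 = 6, q_0 = 6*0 + 1 = 1.
  i=1: a_1=6, p_1 = 6*6 + 1 = 37, q_1 = 6*1 + 0 = 6.
Check: 37^2 - 38*6^2 = 1369 - 1368 = 1, so (x, y) = (37, 6) solves the equation, and by the theorem it is the least positive solution.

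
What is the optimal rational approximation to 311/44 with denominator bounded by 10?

71/10

Expand x = 311/44 as a continued fraction with the Euclidean algorithm:
  311 = 7*44 + 3, so a_0 = 7.
  44 = 14*3 + 2, so a_1 = 14.
  3 = 1*2 + 1, so a_2 = 1.
  2 = 2*1 + 0, so a_3 = 2.
so x = [7; 14, 1, 2].
Convergents (p_i = a_i*p_{i-1} + p_{i-2}, q_i = a_i*q_{i-1} + q_{i-2} with p_{-2}=0, p_{-1}=1, q_{-2}=1, q_{-1}=0), until the denominator exceeds 10:
  i=0: a_0=7, p_0 = 7*1 + 0 = 7, q_0 = 7*0 + 1 = 1.
  i=1: a_1=14, p_1 = 14*7 + 1 = 99, q_1 = 14*1 + 0 = 14.
q_1 = 14 > 10, so the last convergent with denominator <= 10 is p_0/q_0 = 7/1.
The closest fraction with denominator <= 10 is either p_0/q_0 or the intermediate fraction (k*p_0 + p_{-1})/(k*q_0 + q_{-1}) with the largest k >= 1 whose denominator stays <= 10; these approach x as k grows, and every other convergent or intermediate fraction in range is farther away.
Largest k: floor((10 - q_{-1})/q_0) = floor((10 - 0)/1) = 10 (using the seeds p_{-1} = 1, q_{-1} = 0).
That gives (10*7 + 1)/(10*1 + 0) = 71/10.
Compare the errors: |x - 7/1| = |311*1 - 7*44|/(44*1) = 3/44, and |x - 71/10| = |311*10 - 71*44|/(44*10) = 14/440.
Cross-multiplying, 14*44 = 616 < 1320 = 3*440, so 14/440 is smaller: the intermediate fraction 71/10 is closer to x than 7/1.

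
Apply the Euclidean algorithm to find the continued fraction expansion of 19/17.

Run the Euclidean algorithm on 19 and 17; the successive quotients are the partial quotients a_0, a_1, ... (each step inverts the fractional part left over by the previous one):
  19 = 1*17 + 2, so a_0 = 1.
  17 = 8*2 + 1, so a_1 = 8.
  2 = 2*1 + 0, so a_2 = 2.
The remainder reaches 0 after 3 divisions, so the expansion has 3 partial quotients, read off in order.

[1; 8, 2]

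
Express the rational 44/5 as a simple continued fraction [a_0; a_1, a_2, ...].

[8; 1, 4]

Run the Euclidean algorithm on 44 and 5; the successive quotients are the partial quotients a_0, a_1, ... (each step inverts the fractional part left over by the previous one):
  44 = 8*5 + 4, so a_0 = 8.
  5 = 1*4 + 1, so a_1 = 1.
  4 = 4*1 + 0, so a_2 = 4.
The remainder reaches 0 after 3 divisions, so the expansion has 3 partial quotients, read off in order.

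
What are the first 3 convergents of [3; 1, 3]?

3/1, 4/1, 15/4

Using the convergent recurrence p_i = a_i*p_{i-1} + p_{i-2}, q_i = a_i*q_{i-1} + q_{i-2} with p_{-2}=0, p_{-1}=1, q_{-2}=1, q_{-1}=0:
  i=0: a_0=3, p_0 = 3*1 + 0 = 3, q_0 = 3*0 + 1 = 1.
  i=1: a_1=1, p_1 = 1*3 + 1 = 4, q_1 = 1*1 + 0 = 1.
  i=2: a_2=3, p_2 = 3*4 + 3 = 15, q_2 = 3*1 + 1 = 4.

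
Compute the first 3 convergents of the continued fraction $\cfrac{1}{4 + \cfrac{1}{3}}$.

0/1, 1/4, 3/13

Using the convergent recurrence p_i = a_i*p_{i-1} + p_{i-2}, q_i = a_i*q_{i-1} + q_{i-2} with p_{-2}=0, p_{-1}=1, q_{-2}=1, q_{-1}=0:
  i=0: a_0=0, p_0 = 0*1 + 0 = 0, q_0 = 0*0 + 1 = 1.
  i=1: a_1=4, p_1 = 4*0 + 1 = 1, q_1 = 4*1 + 0 = 4.
  i=2: a_2=3, p_2 = 3*1 + 0 = 3, q_2 = 3*4 + 1 = 13.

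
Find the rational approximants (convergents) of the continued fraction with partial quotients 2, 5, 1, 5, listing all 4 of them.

2/1, 11/5, 13/6, 76/35

Using the convergent recurrence p_i = a_i*p_{i-1} + p_{i-2}, q_i = a_i*q_{i-1} + q_{i-2} with p_{-2}=0, p_{-1}=1, q_{-2}=1, q_{-1}=0:
  i=0: a_0=2, p_0 = 2*1 + 0 = 2, q_0 = 2*0 + 1 = 1.
  i=1: a_1=5, p_1 = 5*2 + 1 = 11, q_1 = 5*1 + 0 = 5.
  i=2: a_2=1, p_2 = 1*11 + 2 = 13, q_2 = 1*5 + 1 = 6.
  i=3: a_3=5, p_3 = 5*13 + 11 = 76, q_3 = 5*6 + 5 = 35.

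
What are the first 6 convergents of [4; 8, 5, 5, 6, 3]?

4/1, 33/8, 169/41, 878/213, 5437/1319, 17189/4170

Using the convergent recurrence p_i = a_i*p_{i-1} + p_{i-2}, q_i = a_i*q_{i-1} + q_{i-2} with p_{-2}=0, p_{-1}=1, q_{-2}=1, q_{-1}=0:
  i=0: a_0=4, p_0 = 4*1 + 0 = 4, q_0 = 4*0 + 1 = 1.
  i=1: a_1=8, p_1 = 8*4 + 1 = 33, q_1 = 8*1 + 0 = 8.
  i=2: a_2=5, p_2 = 5*33 + 4 = 169, q_2 = 5*8 + 1 = 41.
  i=3: a_3=5, p_3 = 5*169 + 33 = 878, q_3 = 5*41 + 8 = 213.
  i=4: a_4=6, p_4 = 6*878 + 169 = 5437, q_4 = 6*213 + 41 = 1319.
  i=5: a_5=3, p_5 = 3*5437 + 878 = 17189, q_5 = 3*1319 + 213 = 4170.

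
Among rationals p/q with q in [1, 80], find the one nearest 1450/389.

Expand x = 1450/389 as a continued fraction with the Euclidean algorithm:
  1450 = 3*389 + 283, so a_0 = 3.
  389 = 1*283 + 106, so a_1 = 1.
  283 = 2*106 + 71, so a_2 = 2.
  106 = 1*71 + 35, so a_3 = 1.
  71 = 2*35 + 1, so a_4 = 2.
  35 = 35*1 + 0, so a_5 = 35.
so x = [3; 1, 2, 1, 2, 35].
Convergents (p_i = a_i*p_{i-1} + p_{i-2}, q_i = a_i*q_{i-1} + q_{i-2} with p_{-2}=0, p_{-1}=1, q_{-2}=1, q_{-1}=0), until the denominator exceeds 80:
  i=0: a_0=3, p_0 = 3*1 + 0 = 3, q_0 = 3*0 + 1 = 1.
  i=1: a_1=1, p_1 = 1*3 + 1 = 4, q_1 = 1*1 + 0 = 1.
  i=2: a_2=2, p_2 = 2*4 + 3 = 11, q_2 = 2*1 + 1 = 3.
  i=3: a_3=1, p_3 = 1*11 + 4 = 15, q_3 = 1*3 + 1 = 4.
  i=4: a_4=2, p_4 = 2*15 + 11 = 41, q_4 = 2*4 + 3 = 11.
  i=5: a_5=35, p_5 = 35*41 + 15 = 1450, q_5 = 35*11 + 4 = 389.
q_5 = 389 > 80, so the last convergent with denominator <= 80 is p_4/q_4 = 41/11.
The closest fraction with denominator <= 80 is either p_4/q_4 or the intermediate fraction (k*p_4 + p_3)/(k*q_4 + q_3) with the largest k >= 1 whose denominator stays <= 80; these approach x as k grows, and every other convergent or intermediate fraction in range is farther away.
Largest k: floor((80 - q_3)/q_4) = floor((80 - 4)/11) = 6.
That gives (6*41 + 15)/(6*11 + 4) = 261/70.
Compare the errors: |x - 41/11| = |1450*11 - 41*389|/(389*11) = 1/4279, and |x - 261/70| = |1450*70 - 261*389|/(389*70) = 29/27230.
Cross-multiplying, 1*27230 = 27230 < 124091 = 29*4279, so 1/4279 is smaller: the convergent 41/11 is closer to x than 261/70.

41/11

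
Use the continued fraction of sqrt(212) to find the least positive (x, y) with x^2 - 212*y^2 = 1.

(x, y) = (66249, 4550)

First expand sqrt(212) as a continued fraction. With x_i = (sqrt(212) + m_i)/d_i and (m_0, d_0) = (0, 1): a_0 = floor(sqrt(212)) = 14, since 14^2 = 196 <= 212 < 225 = 15^2.
Iterate m_{i+1} = d_i*a_i - m_i, d_{i+1} = (212 - m_{i+1}^2)/d_i, a_{i+1} = floor((a_0 + m_{i+1})/d_{i+1}):
  m_1 = 1*14 - 0 = 14, d_1 = (212 - 14^2)/1 = 16/1 = 16, a_1 = floor((14 + 14)/16) = 1.
  m_2 = 16*1 - 14 = 2, d_2 = (212 - 2^2)/16 = 208/16 = 13, a_2 = floor((14 + 2)/13) = 1.
  m_3 = 13*1 - 2 = 11, d_3 = (212 - 11^2)/13 = 91/13 = 7, a_3 = floor((14 + 11)/7) = 3.
  m_4 = 7*3 - 11 = 10, d_4 = (212 - 10^2)/7 = 112/7 = 16, a_4 = floor((14 + 10)/16) = 1.
  m_5 = 16*1 - 10 = 6, d_5 = (212 - 6^2)/16 = 176/16 = 11, a_5 = floor((14 + 6)/11) = 1.
  m_6 = 11*1 - 6 = 5, d_6 = (212 - 5^2)/11 = 187/11 = 17, a_6 = floor((14 + 5)/17) = 1.
  m_7 = 17*1 - 5 = 12, d_7 = (212 - 12^2)/17 = 68/17 = 4, a_7 = floor((14 + 12)/4) = 6.
  m_8 = 4*6 - 12 = 12, d_8 = (212 - 12^2)/4 = 68/4 = 17, a_8 = floor((14 + 12)/17) = 1.
  m_9 = 17*1 - 12 = 5, d_9 = (212 - 5^2)/17 = 187/17 = 11, a_9 = floor((14 + 5)/11) = 1.
  m_10 = 11*1 - 5 = 6, d_10 = (212 - 6^2)/11 = 176/11 = 16, a_10 = floor((14 + 6)/16) = 1.
  m_11 = 16*1 - 6 = 10, d_11 = (212 - 10^2)/16 = 112/16 = 7, a_11 = floor((14 + 10)/7) = 3.
  m_12 = 7*3 - 10 = 11, d_12 = (212 - 11^2)/7 = 91/7 = 13, a_12 = floor((14 + 11)/13) = 1.
  m_13 = 13*1 - 11 = 2, d_13 = (212 - 2^2)/13 = 208/13 = 16, a_13 = floor((14 + 2)/16) = 1.
  m_14 = 16*1 - 2 = 14, d_14 = (212 - 14^2)/16 = 16/16 = 1, a_14 = floor((14 + 14)/1) = 28.
  m_15 = 1*28 - 14 = 14, d_15 = (212 - 14^2)/1 = 16/1 = 16: (m_15, d_15) = (m_1, d_1) = (14, 16), so from here the quotients repeat a_1, ..., a_14; the period length is 14.
So sqrt(212) = [14; (1, 1, 3, 1, 1, 1, 6, 1, 1, 1, 3, 1, 1, 28)] with period length k = 14.
k is even, so the fundamental solution of x^2 - 212y^2 = 1 is (p_{k-1}, q_{k-1}) = (p_13, q_13); compute convergents through index 13.
Convergents (p_i = a_i*p_{i-1} + p_{i-2}, q_i = a_i*q_{i-1} + q_{i-2} with p_{-2}=0, p_{-1}=1, q_{-2}=1, q_{-1}=0):
  i=0: a_0=14, p_0 = 14*1 + 0 = 14, q_0 = 14*0 + 1 = 1.
  i=1: a_1=1, p_1 = 1*14 + 1 = 15, q_1 = 1*1 + 0 = 1.
  i=2: a_2=1, p_2 = 1*15 + 14 = 29, q_2 = 1*1 + 1 = 2.
  i=3: a_3=3, p_3 = 3*29 + 15 = 102, q_3 = 3*2 + 1 = 7.
  i=4: a_4=1, p_4 = 1*102 + 29 = 131, q_4 = 1*7 + 2 = 9.
  i=5: a_5=1, p_5 = 1*131 + 102 = 233, q_5 = 1*9 + 7 = 16.
  i=6: a_6=1, p_6 = 1*233 + 131 = 364, q_6 = 1*16 + 9 = 25.
  i=7: a_7=6, p_7 = 6*364 + 233 = 2417, q_7 = 6*25 + 16 = 166.
  i=8: a_8=1, p_8 = 1*2417 + 364 = 2781, q_8 = 1*166 + 25 = 191.
  i=9: a_9=1, p_9 = 1*2781 + 2417 = 5198, q_9 = 1*191 + 166 = 357.
  i=10: a_10=1, p_10 = 1*5198 + 2781 = 7979, q_10 = 1*357 + 191 = 548.
  i=11: a_11=3, p_11 = 3*7979 + 5198 = 29135, q_11 = 3*548 + 357 = 2001.
  i=12: a_12=1, p_12 = 1*29135 + 7979 = 37114, q_12 = 1*2001 + 548 = 2549.
  i=13: a_13=1, p_13 = 1*37114 + 29135 = 66249, q_13 = 1*2549 + 2001 = 4550.
Check: 66249^2 - 212*4550^2 = 4388930001 - 4388930000 = 1, so (x, y) = (66249, 4550) solves the equation, and by the theorem it is the least positive solution.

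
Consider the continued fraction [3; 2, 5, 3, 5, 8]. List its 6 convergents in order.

3/1, 7/2, 38/11, 121/35, 643/186, 5265/1523

Using the convergent recurrence p_i = a_i*p_{i-1} + p_{i-2}, q_i = a_i*q_{i-1} + q_{i-2} with p_{-2}=0, p_{-1}=1, q_{-2}=1, q_{-1}=0:
  i=0: a_0=3, p_0 = 3*1 + 0 = 3, q_0 = 3*0 + 1 = 1.
  i=1: a_1=2, p_1 = 2*3 + 1 = 7, q_1 = 2*1 + 0 = 2.
  i=2: a_2=5, p_2 = 5*7 + 3 = 38, q_2 = 5*2 + 1 = 11.
  i=3: a_3=3, p_3 = 3*38 + 7 = 121, q_3 = 3*11 + 2 = 35.
  i=4: a_4=5, p_4 = 5*121 + 38 = 643, q_4 = 5*35 + 11 = 186.
  i=5: a_5=8, p_5 = 8*643 + 121 = 5265, q_5 = 8*186 + 35 = 1523.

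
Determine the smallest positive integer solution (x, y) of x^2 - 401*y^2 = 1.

First expand sqrt(401) as a continued fraction. With x_i = (sqrt(401) + m_i)/d_i and (m_0, d_0) = (0, 1): a_0 = floor(sqrt(401)) = 20, since 20^2 = 400 <= 401 < 441 = 21^2.
Iterate m_{i+1} = d_i*a_i - m_i, d_{i+1} = (401 - m_{i+1}^2)/d_i, a_{i+1} = floor((a_0 + m_{i+1})/d_{i+1}):
  m_1 = 1*20 - 0 = 20, d_1 = (401 - 20^2)/1 = 1/1 = 1, a_1 = floor((20 + 20)/1) = 40.
  m_2 = 1*40 - 20 = 20, d_2 = (401 - 20^2)/1 = 1/1 = 1: (m_2, d_2) = (m_1, d_1) = (20, 1), so from here the quotient a_1 repeats; the period length is 1.
So sqrt(401) = [20; (40)] with period length k = 1.
k is odd, so (p_{k-1}, q_{k-1}) only solves x^2 - 401y^2 = -1 and the fundamental solution of x^2 - 401y^2 = 1 is (p_{2k-1}, q_{2k-1}) = (p_1, q_1); compute convergents through index 1, running through the period twice.
Convergents (p_i = a_i*p_{i-1} + p_{i-2}, q_i = a_i*q_{i-1} + q_{i-2} with p_{-2}=0, p_{-1}=1, q_{-2}=1, q_{-1}=0):
  i=0: a_0=20, p_0 = 20*1 + 0 = 20, q_0 = 20*0 + 1 = 1.
  i=1: a_1=40, p_1 = 40*20 + 1 = 801, q_1 = 40*1 + 0 = 40.
Indeed p_0^2 - 401*q_0^2 = 400 - 401 = -1, not +1.
Check: 801^2 - 401*40^2 = 641601 - 641600 = 1, so (x, y) = (801, 40) solves the equation, and by the theorem it is the least positive solution.

(x, y) = (801, 40)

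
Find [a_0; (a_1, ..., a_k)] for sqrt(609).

[24; (1, 2, 9, 1, 1, 6, 1, 1, 9, 2, 1, 48)]

Write x_i = (sqrt(609) + m_i)/d_i with (m_0, d_0) = (0, 1). a_0 = floor(sqrt(609)) = 24, since 24^2 = 576 <= 609 < 625 = 25^2.
Iterate m_{i+1} = d_i*a_i - m_i, d_{i+1} = (609 - m_{i+1}^2)/d_i, a_{i+1} = floor((a_0 + m_{i+1})/d_{i+1}):
  m_1 = 1*24 - 0 = 24, d_1 = (609 - 24^2)/1 = 33/1 = 33, a_1 = floor((24 + 24)/33) = 1.
  m_2 = 33*1 - 24 = 9, d_2 = (609 - 9^2)/33 = 528/33 = 16, a_2 = floor((24 + 9)/16) = 2.
  m_3 = 16*2 - 9 = 23, d_3 = (609 - 23^2)/16 = 80/16 = 5, a_3 = floor((24 + 23)/5) = 9.
  m_4 = 5*9 - 23 = 22, d_4 = (609 - 22^2)/5 = 125/5 = 25, a_4 = floor((24 + 22)/25) = 1.
  m_5 = 25*1 - 22 = 3, d_5 = (609 - 3^2)/25 = 600/25 = 24, a_5 = floor((24 + 3)/24) = 1.
  m_6 = 24*1 - 3 = 21, d_6 = (609 - 21^2)/24 = 168/24 = 7, a_6 = floor((24 + 21)/7) = 6.
  m_7 = 7*6 - 21 = 21, d_7 = (609 - 21^2)/7 = 168/7 = 24, a_7 = floor((24 + 21)/24) = 1.
  m_8 = 24*1 - 21 = 3, d_8 = (609 - 3^2)/24 = 600/24 = 25, a_8 = floor((24 + 3)/25) = 1.
  m_9 = 25*1 - 3 = 22, d_9 = (609 - 22^2)/25 = 125/25 = 5, a_9 = floor((24 + 22)/5) = 9.
  m_10 = 5*9 - 22 = 23, d_10 = (609 - 23^2)/5 = 80/5 = 16, a_10 = floor((24 + 23)/16) = 2.
  m_11 = 16*2 - 23 = 9, d_11 = (609 - 9^2)/16 = 528/16 = 33, a_11 = floor((24 + 9)/33) = 1.
  m_12 = 33*1 - 9 = 24, d_12 = (609 - 24^2)/33 = 33/33 = 1, a_12 = floor((24 + 24)/1) = 48.
  m_13 = 1*48 - 24 = 24, d_13 = (609 - 24^2)/1 = 33/1 = 33: (m_13, d_13) = (m_1, d_1) = (24, 33), so from here the quotients repeat a_1, ..., a_12; the period length is 12.
Hence the expansion of sqrt(609) is a_0 = 24 followed by the repeating block 1, 2, 9, 1, 1, 6, 1, 1, 9, 2, 1, 48 (period 12).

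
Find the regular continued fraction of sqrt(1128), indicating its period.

Write x_i = (sqrt(1128) + m_i)/d_i with (m_0, d_0) = (0, 1). a_0 = floor(sqrt(1128)) = 33, since 33^2 = 1089 <= 1128 < 1156 = 34^2.
Iterate m_{i+1} = d_i*a_i - m_i, d_{i+1} = (1128 - m_{i+1}^2)/d_i, a_{i+1} = floor((a_0 + m_{i+1})/d_{i+1}):
  m_1 = 1*33 - 0 = 33, d_1 = (1128 - 33^2)/1 = 39/1 = 39, a_1 = floor((33 + 33)/39) = 1.
  m_2 = 39*1 - 33 = 6, d_2 = (1128 - 6^2)/39 = 1092/39 = 28, a_2 = floor((33 + 6)/28) = 1.
  m_3 = 28*1 - 6 = 22, d_3 = (1128 - 22^2)/28 = 644/28 = 23, a_3 = floor((33 + 22)/23) = 2.
  m_4 = 23*2 - 22 = 24, d_4 = (1128 - 24^2)/23 = 552/23 = 24, a_4 = floor((33 + 24)/24) = 2.
  m_5 = 24*2 - 24 = 24, d_5 = (1128 - 24^2)/24 = 552/24 = 23, a_5 = floor((33 + 24)/23) = 2.
  m_6 = 23*2 - 24 = 22, d_6 = (1128 - 22^2)/23 = 644/23 = 28, a_6 = floor((33 + 22)/28) = 1.
  m_7 = 28*1 - 22 = 6, d_7 = (1128 - 6^2)/28 = 1092/28 = 39, a_7 = floor((33 + 6)/39) = 1.
  m_8 = 39*1 - 6 = 33, d_8 = (1128 - 33^2)/39 = 39/39 = 1, a_8 = floor((33 + 33)/1) = 66.
  m_9 = 1*66 - 33 = 33, d_9 = (1128 - 33^2)/1 = 39/1 = 39: (m_9, d_9) = (m_1, d_1) = (33, 39), so from here the quotients repeat a_1, ..., a_8; the period length is 8.
Hence the expansion of sqrt(1128) is a_0 = 33 followed by the repeating block 1, 1, 2, 2, 2, 1, 1, 66 (period 8).

[33; (1, 1, 2, 2, 2, 1, 1, 66)]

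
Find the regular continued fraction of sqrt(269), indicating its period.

[16; (2, 2, 32)]

Write x_i = (sqrt(269) + m_i)/d_i with (m_0, d_0) = (0, 1). a_0 = floor(sqrt(269)) = 16, since 16^2 = 256 <= 269 < 289 = 17^2.
Iterate m_{i+1} = d_i*a_i - m_i, d_{i+1} = (269 - m_{i+1}^2)/d_i, a_{i+1} = floor((a_0 + m_{i+1})/d_{i+1}):
  m_1 = 1*16 - 0 = 16, d_1 = (269 - 16^2)/1 = 13/1 = 13, a_1 = floor((16 + 16)/13) = 2.
  m_2 = 13*2 - 16 = 10, d_2 = (269 - 10^2)/13 = 169/13 = 13, a_2 = floor((16 + 10)/13) = 2.
  m_3 = 13*2 - 10 = 16, d_3 = (269 - 16^2)/13 = 13/13 = 1, a_3 = floor((16 + 16)/1) = 32.
  m_4 = 1*32 - 16 = 16, d_4 = (269 - 16^2)/1 = 13/1 = 13: (m_4, d_4) = (m_1, d_1) = (16, 13), so from here the quotients repeat a_1, ..., a_3; the period length is 3.
Hence the expansion of sqrt(269) is a_0 = 16 followed by the repeating block 2, 2, 32 (period 3).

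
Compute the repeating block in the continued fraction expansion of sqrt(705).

[26; (1, 1, 4, 3, 10, 3, 4, 1, 1, 52)]

Write x_i = (sqrt(705) + m_i)/d_i with (m_0, d_0) = (0, 1). a_0 = floor(sqrt(705)) = 26, since 26^2 = 676 <= 705 < 729 = 27^2.
Iterate m_{i+1} = d_i*a_i - m_i, d_{i+1} = (705 - m_{i+1}^2)/d_i, a_{i+1} = floor((a_0 + m_{i+1})/d_{i+1}):
  m_1 = 1*26 - 0 = 26, d_1 = (705 - 26^2)/1 = 29/1 = 29, a_1 = floor((26 + 26)/29) = 1.
  m_2 = 29*1 - 26 = 3, d_2 = (705 - 3^2)/29 = 696/29 = 24, a_2 = floor((26 + 3)/24) = 1.
  m_3 = 24*1 - 3 = 21, d_3 = (705 - 21^2)/24 = 264/24 = 11, a_3 = floor((26 + 21)/11) = 4.
  m_4 = 11*4 - 21 = 23, d_4 = (705 - 23^2)/11 = 176/11 = 16, a_4 = floor((26 + 23)/16) = 3.
  m_5 = 16*3 - 23 = 25, d_5 = (705 - 25^2)/16 = 80/16 = 5, a_5 = floor((26 + 25)/5) = 10.
  m_6 = 5*10 - 25 = 25, d_6 = (705 - 25^2)/5 = 80/5 = 16, a_6 = floor((26 + 25)/16) = 3.
  m_7 = 16*3 - 25 = 23, d_7 = (705 - 23^2)/16 = 176/16 = 11, a_7 = floor((26 + 23)/11) = 4.
  m_8 = 11*4 - 23 = 21, d_8 = (705 - 21^2)/11 = 264/11 = 24, a_8 = floor((26 + 21)/24) = 1.
  m_9 = 24*1 - 21 = 3, d_9 = (705 - 3^2)/24 = 696/24 = 29, a_9 = floor((26 + 3)/29) = 1.
  m_10 = 29*1 - 3 = 26, d_10 = (705 - 26^2)/29 = 29/29 = 1, a_10 = floor((26 + 26)/1) = 52.
  m_11 = 1*52 - 26 = 26, d_11 = (705 - 26^2)/1 = 29/1 = 29: (m_11, d_11) = (m_1, d_1) = (26, 29), so from here the quotients repeat a_1, ..., a_10; the period length is 10.
Hence the expansion of sqrt(705) is a_0 = 26 followed by the repeating block 1, 1, 4, 3, 10, 3, 4, 1, 1, 52 (period 10).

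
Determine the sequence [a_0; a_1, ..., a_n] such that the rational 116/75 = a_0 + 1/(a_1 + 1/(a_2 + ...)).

Run the Euclidean algorithm on 116 and 75; the successive quotients are the partial quotients a_0, a_1, ... (each step inverts the fractional part left over by the previous one):
  116 = 1*75 + 41, so a_0 = 1.
  75 = 1*41 + 34, so a_1 = 1.
  41 = 1*34 + 7, so a_2 = 1.
  34 = 4*7 + 6, so a_3 = 4.
  7 = 1*6 + 1, so a_4 = 1.
  6 = 6*1 + 0, so a_5 = 6.
The remainder reaches 0 after 6 divisions, so the expansion has 6 partial quotients, read off in order.

[1; 1, 1, 4, 1, 6]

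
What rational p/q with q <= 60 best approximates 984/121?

431/53

Expand x = 984/121 as a continued fraction with the Euclidean algorithm:
  984 = 8*121 + 16, so a_0 = 8.
  121 = 7*16 + 9, so a_1 = 7.
  16 = 1*9 + 7, so a_2 = 1.
  9 = 1*7 + 2, so a_3 = 1.
  7 = 3*2 + 1, so a_4 = 3.
  2 = 2*1 + 0, so a_5 = 2.
so x = [8; 7, 1, 1, 3, 2].
Convergents (p_i = a_i*p_{i-1} + p_{i-2}, q_i = a_i*q_{i-1} + q_{i-2} with p_{-2}=0, p_{-1}=1, q_{-2}=1, q_{-1}=0), until the denominator exceeds 60:
  i=0: a_0=8, p_0 = 8*1 + 0 = 8, q_0 = 8*0 + 1 = 1.
  i=1: a_1=7, p_1 = 7*8 + 1 = 57, q_1 = 7*1 + 0 = 7.
  i=2: a_2=1, p_2 = 1*57 + 8 = 65, q_2 = 1*7 + 1 = 8.
  i=3: a_3=1, p_3 = 1*65 + 57 = 122, q_3 = 1*8 + 7 = 15.
  i=4: a_4=3, p_4 = 3*122 + 65 = 431, q_4 = 3*15 + 8 = 53.
  i=5: a_5=2, p_5 = 2*431 + 122 = 984, q_5 = 2*53 + 15 = 121.
q_5 = 121 > 60, so the last convergent with denominator <= 60 is p_4/q_4 = 431/53.
The closest fraction with denominator <= 60 is either p_4/q_4 or the intermediate fraction (k*p_4 + p_3)/(k*q_4 + q_3) with the largest k >= 1 whose denominator stays <= 60; these approach x as k grows, and every other convergent or intermediate fraction in range is farther away.
Largest k: floor((60 - q_3)/q_4) = floor((60 - 15)/53) = 0.
Since k = 0, no intermediate fraction beyond p_4/q_4 has denominator <= 60, so the convergent 431/53 is the closest (its error is |984*53 - 431*121|/(121*53) = 1/6413).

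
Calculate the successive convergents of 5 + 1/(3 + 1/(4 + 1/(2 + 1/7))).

5/1, 16/3, 69/13, 154/29, 1147/216

Using the convergent recurrence p_i = a_i*p_{i-1} + p_{i-2}, q_i = a_i*q_{i-1} + q_{i-2} with p_{-2}=0, p_{-1}=1, q_{-2}=1, q_{-1}=0:
  i=0: a_0=5, p_0 = 5*1 + 0 = 5, q_0 = 5*0 + 1 = 1.
  i=1: a_1=3, p_1 = 3*5 + 1 = 16, q_1 = 3*1 + 0 = 3.
  i=2: a_2=4, p_2 = 4*16 + 5 = 69, q_2 = 4*3 + 1 = 13.
  i=3: a_3=2, p_3 = 2*69 + 16 = 154, q_3 = 2*13 + 3 = 29.
  i=4: a_4=7, p_4 = 7*154 + 69 = 1147, q_4 = 7*29 + 13 = 216.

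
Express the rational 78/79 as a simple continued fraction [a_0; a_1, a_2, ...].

[0; 1, 78]

Run the Euclidean algorithm on 78 and 79; the successive quotients are the partial quotients a_0, a_1, ... (each step inverts the fractional part left over by the previous one):
  78 = 0*79 + 78, so a_0 = 0.
  79 = 1*78 + 1, so a_1 = 1.
  78 = 78*1 + 0, so a_2 = 78.
The remainder reaches 0 after 3 divisions, so the expansion has 3 partial quotients, read off in order.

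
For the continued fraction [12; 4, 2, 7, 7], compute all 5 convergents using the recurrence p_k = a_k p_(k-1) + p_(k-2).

12/1, 49/4, 110/9, 819/67, 5843/478

Using the convergent recurrence p_i = a_i*p_{i-1} + p_{i-2}, q_i = a_i*q_{i-1} + q_{i-2} with p_{-2}=0, p_{-1}=1, q_{-2}=1, q_{-1}=0:
  i=0: a_0=12, p_0 = 12*1 + 0 = 12, q_0 = 12*0 + 1 = 1.
  i=1: a_1=4, p_1 = 4*12 + 1 = 49, q_1 = 4*1 + 0 = 4.
  i=2: a_2=2, p_2 = 2*49 + 12 = 110, q_2 = 2*4 + 1 = 9.
  i=3: a_3=7, p_3 = 7*110 + 49 = 819, q_3 = 7*9 + 4 = 67.
  i=4: a_4=7, p_4 = 7*819 + 110 = 5843, q_4 = 7*67 + 9 = 478.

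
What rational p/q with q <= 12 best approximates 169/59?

20/7

Expand x = 169/59 as a continued fraction with the Euclidean algorithm:
  169 = 2*59 + 51, so a_0 = 2.
  59 = 1*51 + 8, so a_1 = 1.
  51 = 6*8 + 3, so a_2 = 6.
  8 = 2*3 + 2, so a_3 = 2.
  3 = 1*2 + 1, so a_4 = 1.
  2 = 2*1 + 0, so a_5 = 2.
so x = [2; 1, 6, 2, 1, 2].
Convergents (p_i = a_i*p_{i-1} + p_{i-2}, q_i = a_i*q_{i-1} + q_{i-2} with p_{-2}=0, p_{-1}=1, q_{-2}=1, q_{-1}=0), until the denominator exceeds 12:
  i=0: a_0=2, p_0 = 2*1 + 0 = 2, q_0 = 2*0 + 1 = 1.
  i=1: a_1=1, p_1 = 1*2 + 1 = 3, q_1 = 1*1 + 0 = 1.
  i=2: a_2=6, p_2 = 6*3 + 2 = 20, q_2 = 6*1 + 1 = 7.
  i=3: a_3=2, p_3 = 2*20 + 3 = 43, q_3 = 2*7 + 1 = 15.
q_3 = 15 > 12, so the last convergent with denominator <= 12 is p_2/q_2 = 20/7.
The closest fraction with denominator <= 12 is either p_2/q_2 or the intermediate fraction (k*p_2 + p_1)/(k*q_2 + q_1) with the largest k >= 1 whose denominator stays <= 12; these approach x as k grows, and every other convergent or intermediate fraction in range is farther away.
Largest k: floor((12 - q_1)/q_2) = floor((12 - 1)/7) = 1.
That gives (1*20 + 3)/(1*7 + 1) = 23/8.
Compare the errors: |x - 20/7| = |169*7 - 20*59|/(59*7) = 3/413, and |x - 23/8| = |169*8 - 23*59|/(59*8) = 5/472.
Cross-multiplying, 3*472 = 1416 < 2065 = 5*413, so 3/413 is smaller: the convergent 20/7 is closer to x than 23/8.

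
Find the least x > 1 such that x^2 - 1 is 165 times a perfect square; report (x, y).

First expand sqrt(165) as a continued fraction. With x_i = (sqrt(165) + m_i)/d_i and (m_0, d_0) = (0, 1): a_0 = floor(sqrt(165)) = 12, since 12^2 = 144 <= 165 < 169 = 13^2.
Iterate m_{i+1} = d_i*a_i - m_i, d_{i+1} = (165 - m_{i+1}^2)/d_i, a_{i+1} = floor((a_0 + m_{i+1})/d_{i+1}):
  m_1 = 1*12 - 0 = 12, d_1 = (165 - 12^2)/1 = 21/1 = 21, a_1 = floor((12 + 12)/21) = 1.
  m_2 = 21*1 - 12 = 9, d_2 = (165 - 9^2)/21 = 84/21 = 4, a_2 = floor((12 + 9)/4) = 5.
  m_3 = 4*5 - 9 = 11, d_3 = (165 - 11^2)/4 = 44/4 = 11, a_3 = floor((12 + 11)/11) = 2.
  m_4 = 11*2 - 11 = 11, d_4 = (165 - 11^2)/11 = 44/11 = 4, a_4 = floor((12 + 11)/4) = 5.
  m_5 = 4*5 - 11 = 9, d_5 = (165 - 9^2)/4 = 84/4 = 21, a_5 = floor((12 + 9)/21) = 1.
  m_6 = 21*1 - 9 = 12, d_6 = (165 - 12^2)/21 = 21/21 = 1, a_6 = floor((12 + 12)/1) = 24.
  m_7 = 1*24 - 12 = 12, d_7 = (165 - 12^2)/1 = 21/1 = 21: (m_7, d_7) = (m_1, d_1) = (12, 21), so from here the quotients repeat a_1, ..., a_6; the period length is 6.
So sqrt(165) = [12; (1, 5, 2, 5, 1, 24)] with period length k = 6.
k is even, so the fundamental solution of x^2 - 165y^2 = 1 is (p_{k-1}, q_{k-1}) = (p_5, q_5); compute convergents through index 5.
Convergents (p_i = a_i*p_{i-1} + p_{i-2}, q_i = a_i*q_{i-1} + q_{i-2} with p_{-2}=0, p_{-1}=1, q_{-2}=1, q_{-1}=0):
  i=0: a_0=12, p_0 = 12*1 + 0 = 12, q_0 = 12*0 + 1 = 1.
  i=1: a_1=1, p_1 = 1*12 + 1 = 13, q_1 = 1*1 + 0 = 1.
  i=2: a_2=5, p_2 = 5*13 + 12 = 77, q_2 = 5*1 + 1 = 6.
  i=3: a_3=2, p_3 = 2*77 + 13 = 167, q_3 = 2*6 + 1 = 13.
  i=4: a_4=5, p_4 = 5*167 + 77 = 912, q_4 = 5*13 + 6 = 71.
  i=5: a_5=1, p_5 = 1*912 + 167 = 1079, q_5 = 1*71 + 13 = 84.
Check: 1079^2 - 165*84^2 = 1164241 - 1164240 = 1, so (x, y) = (1079, 84) solves the equation, and by the theorem it is the least positive solution.

(x, y) = (1079, 84)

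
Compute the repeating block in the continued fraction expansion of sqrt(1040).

Write x_i = (sqrt(1040) + m_i)/d_i with (m_0, d_0) = (0, 1). a_0 = floor(sqrt(1040)) = 32, since 32^2 = 1024 <= 1040 < 1089 = 33^2.
Iterate m_{i+1} = d_i*a_i - m_i, d_{i+1} = (1040 - m_{i+1}^2)/d_i, a_{i+1} = floor((a_0 + m_{i+1})/d_{i+1}):
  m_1 = 1*32 - 0 = 32, d_1 = (1040 - 32^2)/1 = 16/1 = 16, a_1 = floor((32 + 32)/16) = 4.
  m_2 = 16*4 - 32 = 32, d_2 = (1040 - 32^2)/16 = 16/16 = 1, a_2 = floor((32 + 32)/1) = 64.
  m_3 = 1*64 - 32 = 32, d_3 = (1040 - 32^2)/1 = 16/1 = 16: (m_3, d_3) = (m_1, d_1) = (32, 16), so from here the quotients repeat a_1, a_2; the period length is 2.
Hence the expansion of sqrt(1040) is a_0 = 32 followed by the repeating block 4, 64 (period 2).

[32; (4, 64)]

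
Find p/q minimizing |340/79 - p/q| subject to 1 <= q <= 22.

Expand x = 340/79 as a continued fraction with the Euclidean algorithm:
  340 = 4*79 + 24, so a_0 = 4.
  79 = 3*24 + 7, so a_1 = 3.
  24 = 3*7 + 3, so a_2 = 3.
  7 = 2*3 + 1, so a_3 = 2.
  3 = 3*1 + 0, so a_4 = 3.
so x = [4; 3, 3, 2, 3].
Convergents (p_i = a_i*p_{i-1} + p_{i-2}, q_i = a_i*q_{i-1} + q_{i-2} with p_{-2}=0, p_{-1}=1, q_{-2}=1, q_{-1}=0), until the denominator exceeds 22:
  i=0: a_0=4, p_0 = 4*1 + 0 = 4, q_0 = 4*0 + 1 = 1.
  i=1: a_1=3, p_1 = 3*4 + 1 = 13, q_1 = 3*1 + 0 = 3.
  i=2: a_2=3, p_2 = 3*13 + 4 = 43, q_2 = 3*3 + 1 = 10.
  i=3: a_3=2, p_3 = 2*43 + 13 = 99, q_3 = 2*10 + 3 = 23.
q_3 = 23 > 22, so the last convergent with denominator <= 22 is p_2/q_2 = 43/10.
The closest fraction with denominator <= 22 is either p_2/q_2 or the intermediate fraction (k*p_2 + p_1)/(k*q_2 + q_1) with the largest k >= 1 whose denominator stays <= 22; these approach x as k grows, and every other convergent or intermediate fraction in range is farther away.
Largest k: floor((22 - q_1)/q_2) = floor((22 - 3)/10) = 1.
That gives (1*43 + 13)/(1*10 + 3) = 56/13.
Compare the errors: |x - 43/10| = |340*10 - 43*79|/(79*10) = 3/790, and |x - 56/13| = |340*13 - 56*79|/(79*13) = 4/1027.
Cross-multiplying, 3*1027 = 3081 < 3160 = 4*790, so 3/790 is smaller: the convergent 43/10 is closer to x than 56/13.

43/10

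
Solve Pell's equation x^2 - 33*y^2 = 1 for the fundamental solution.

First expand sqrt(33) as a continued fraction. With x_i = (sqrt(33) + m_i)/d_i and (m_0, d_0) = (0, 1): a_0 = floor(sqrt(33)) = 5, since 5^2 = 25 <= 33 < 36 = 6^2.
Iterate m_{i+1} = d_i*a_i - m_i, d_{i+1} = (33 - m_{i+1}^2)/d_i, a_{i+1} = floor((a_0 + m_{i+1})/d_{i+1}):
  m_1 = 1*5 - 0 = 5, d_1 = (33 - 5^2)/1 = 8/1 = 8, a_1 = floor((5 + 5)/8) = 1.
  m_2 = 8*1 - 5 = 3, d_2 = (33 - 3^2)/8 = 24/8 = 3, a_2 = floor((5 + 3)/3) = 2.
  m_3 = 3*2 - 3 = 3, d_3 = (33 - 3^2)/3 = 24/3 = 8, a_3 = floor((5 + 3)/8) = 1.
  m_4 = 8*1 - 3 = 5, d_4 = (33 - 5^2)/8 = 8/8 = 1, a_4 = floor((5 + 5)/1) = 10.
  m_5 = 1*10 - 5 = 5, d_5 = (33 - 5^2)/1 = 8/1 = 8: (m_5, d_5) = (m_1, d_1) = (5, 8), so from here the quotients repeat a_1, ..., a_4; the period length is 4.
So sqrt(33) = [5; (1, 2, 1, 10)] with period length k = 4.
k is even, so the fundamental solution of x^2 - 33y^2 = 1 is (p_{k-1}, q_{k-1}) = (p_3, q_3); compute convergents through index 3.
Convergents (p_i = a_i*p_{i-1} + p_{i-2}, q_i = a_i*q_{i-1} + q_{i-2} with p_{-2}=0, p_{-1}=1, q_{-2}=1, q_{-1}=0):
  i=0: a_0=5, p_0 = 5*1 + 0 = 5, q_0 = 5*0 + 1 = 1.
  i=1: a_1=1, p_1 = 1*5 + 1 = 6, q_1 = 1*1 + 0 = 1.
  i=2: a_2=2, p_2 = 2*6 + 5 = 17, q_2 = 2*1 + 1 = 3.
  i=3: a_3=1, p_3 = 1*17 + 6 = 23, q_3 = 1*3 + 1 = 4.
Check: 23^2 - 33*4^2 = 529 - 528 = 1, so (x, y) = (23, 4) solves the equation, and by the theorem it is the least positive solution.

(x, y) = (23, 4)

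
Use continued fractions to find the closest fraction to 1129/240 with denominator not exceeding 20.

Expand x = 1129/240 as a continued fraction with the Euclidean algorithm:
  1129 = 4*240 + 169, so a_0 = 4.
  240 = 1*169 + 71, so a_1 = 1.
  169 = 2*71 + 27, so a_2 = 2.
  71 = 2*27 + 17, so a_3 = 2.
  27 = 1*17 + 10, so a_4 = 1.
  17 = 1*10 + 7, so a_5 = 1.
  10 = 1*7 + 3, so a_6 = 1.
  7 = 2*3 + 1, so a_7 = 2.
  3 = 3*1 + 0, so a_8 = 3.
so x = [4; 1, 2, 2, 1, 1, 1, 2, 3].
Convergents (p_i = a_i*p_{i-1} + p_{i-2}, q_i = a_i*q_{i-1} + q_{i-2} with p_{-2}=0, p_{-1}=1, q_{-2}=1, q_{-1}=0), until the denominator exceeds 20:
  i=0: a_0=4, p_0 = 4*1 + 0 = 4, q_0 = 4*0 + 1 = 1.
  i=1: a_1=1, p_1 = 1*4 + 1 = 5, q_1 = 1*1 + 0 = 1.
  i=2: a_2=2, p_2 = 2*5 + 4 = 14, q_2 = 2*1 + 1 = 3.
  i=3: a_3=2, p_3 = 2*14 + 5 = 33, q_3 = 2*3 + 1 = 7.
  i=4: a_4=1, p_4 = 1*33 + 14 = 47, q_4 = 1*7 + 3 = 10.
  i=5: a_5=1, p_5 = 1*47 + 33 = 80, q_5 = 1*10 + 7 = 17.
  i=6: a_6=1, p_6 = 1*80 + 47 = 127, q_6 = 1*17 + 10 = 27.
q_6 = 27 > 20, so the last convergent with denominator <= 20 is p_5/q_5 = 80/17.
The closest fraction with denominator <= 20 is either p_5/q_5 or the intermediate fraction (k*p_5 + p_4)/(k*q_5 + q_4) with the largest k >= 1 whose denominator stays <= 20; these approach x as k grows, and every other convergent or intermediate fraction in range is farther away.
Largest k: floor((20 - q_4)/q_5) = floor((20 - 10)/17) = 0.
Since k = 0, no intermediate fraction beyond p_5/q_5 has denominator <= 20, so the convergent 80/17 is the closest (its error is |1129*17 - 80*240|/(240*17) = 7/4080).

80/17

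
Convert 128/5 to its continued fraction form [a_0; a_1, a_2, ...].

[25; 1, 1, 2]

Run the Euclidean algorithm on 128 and 5; the successive quotients are the partial quotients a_0, a_1, ... (each step inverts the fractional part left over by the previous one):
  128 = 25*5 + 3, so a_0 = 25.
  5 = 1*3 + 2, so a_1 = 1.
  3 = 1*2 + 1, so a_2 = 1.
  2 = 2*1 + 0, so a_3 = 2.
The remainder reaches 0 after 4 divisions, so the expansion has 4 partial quotients, read off in order.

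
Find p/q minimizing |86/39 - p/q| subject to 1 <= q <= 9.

11/5

Expand x = 86/39 as a continued fraction with the Euclidean algorithm:
  86 = 2*39 + 8, so a_0 = 2.
  39 = 4*8 + 7, so a_1 = 4.
  8 = 1*7 + 1, so a_2 = 1.
  7 = 7*1 + 0, so a_3 = 7.
so x = [2; 4, 1, 7].
Convergents (p_i = a_i*p_{i-1} + p_{i-2}, q_i = a_i*q_{i-1} + q_{i-2} with p_{-2}=0, p_{-1}=1, q_{-2}=1, q_{-1}=0), until the denominator exceeds 9:
  i=0: a_0=2, p_0 = 2*1 + 0 = 2, q_0 = 2*0 + 1 = 1.
  i=1: a_1=4, p_1 = 4*2 + 1 = 9, q_1 = 4*1 + 0 = 4.
  i=2: a_2=1, p_2 = 1*9 + 2 = 11, q_2 = 1*4 + 1 = 5.
  i=3: a_3=7, p_3 = 7*11 + 9 = 86, q_3 = 7*5 + 4 = 39.
q_3 = 39 > 9, so the last convergent with denominator <= 9 is p_2/q_2 = 11/5.
The closest fraction with denominator <= 9 is either p_2/q_2 or the intermediate fraction (k*p_2 + p_1)/(k*q_2 + q_1) with the largest k >= 1 whose denominator stays <= 9; these approach x as k grows, and every other convergent or intermediate fraction in range is farther away.
Largest k: floor((9 - q_1)/q_2) = floor((9 - 4)/5) = 1.
That gives (1*11 + 9)/(1*5 + 4) = 20/9.
Compare the errors: |x - 11/5| = |86*5 - 11*39|/(39*5) = 1/195, and |x - 20/9| = |86*9 - 20*39|/(39*9) = 6/351.
Cross-multiplying, 1*351 = 351 < 1170 = 6*195, so 1/195 is smaller: the convergent 11/5 is closer to x than 20/9.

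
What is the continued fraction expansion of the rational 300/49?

[6; 8, 6]

Run the Euclidean algorithm on 300 and 49; the successive quotients are the partial quotients a_0, a_1, ... (each step inverts the fractional part left over by the previous one):
  300 = 6*49 + 6, so a_0 = 6.
  49 = 8*6 + 1, so a_1 = 8.
  6 = 6*1 + 0, so a_2 = 6.
The remainder reaches 0 after 3 divisions, so the expansion has 3 partial quotients, read off in order.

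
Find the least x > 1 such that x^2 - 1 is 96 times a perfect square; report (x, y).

First expand sqrt(96) as a continued fraction. With x_i = (sqrt(96) + m_i)/d_i and (m_0, d_0) = (0, 1): a_0 = floor(sqrt(96)) = 9, since 9^2 = 81 <= 96 < 100 = 10^2.
Iterate m_{i+1} = d_i*a_i - m_i, d_{i+1} = (96 - m_{i+1}^2)/d_i, a_{i+1} = floor((a_0 + m_{i+1})/d_{i+1}):
  m_1 = 1*9 - 0 = 9, d_1 = (96 - 9^2)/1 = 15/1 = 15, a_1 = floor((9 + 9)/15) = 1.
  m_2 = 15*1 - 9 = 6, d_2 = (96 - 6^2)/15 = 60/15 = 4, a_2 = floor((9 + 6)/4) = 3.
  m_3 = 4*3 - 6 = 6, d_3 = (96 - 6^2)/4 = 60/4 = 15, a_3 = floor((9 + 6)/15) = 1.
  m_4 = 15*1 - 6 = 9, d_4 = (96 - 9^2)/15 = 15/15 = 1, a_4 = floor((9 + 9)/1) = 18.
  m_5 = 1*18 - 9 = 9, d_5 = (96 - 9^2)/1 = 15/1 = 15: (m_5, d_5) = (m_1, d_1) = (9, 15), so from here the quotients repeat a_1, ..., a_4; the period length is 4.
So sqrt(96) = [9; (1, 3, 1, 18)] with period length k = 4.
k is even, so the fundamental solution of x^2 - 96y^2 = 1 is (p_{k-1}, q_{k-1}) = (p_3, q_3); compute convergents through index 3.
Convergents (p_i = a_i*p_{i-1} + p_{i-2}, q_i = a_i*q_{i-1} + q_{i-2} with p_{-2}=0, p_{-1}=1, q_{-2}=1, q_{-1}=0):
  i=0: a_0=9, p_0 = 9*1 + 0 = 9, q_0 = 9*0 + 1 = 1.
  i=1: a_1=1, p_1 = 1*9 + 1 = 10, q_1 = 1*1 + 0 = 1.
  i=2: a_2=3, p_2 = 3*10 + 9 = 39, q_2 = 3*1 + 1 = 4.
  i=3: a_3=1, p_3 = 1*39 + 10 = 49, q_3 = 1*4 + 1 = 5.
Check: 49^2 - 96*5^2 = 2401 - 2400 = 1, so (x, y) = (49, 5) solves the equation, and by the theorem it is the least positive solution.

(x, y) = (49, 5)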